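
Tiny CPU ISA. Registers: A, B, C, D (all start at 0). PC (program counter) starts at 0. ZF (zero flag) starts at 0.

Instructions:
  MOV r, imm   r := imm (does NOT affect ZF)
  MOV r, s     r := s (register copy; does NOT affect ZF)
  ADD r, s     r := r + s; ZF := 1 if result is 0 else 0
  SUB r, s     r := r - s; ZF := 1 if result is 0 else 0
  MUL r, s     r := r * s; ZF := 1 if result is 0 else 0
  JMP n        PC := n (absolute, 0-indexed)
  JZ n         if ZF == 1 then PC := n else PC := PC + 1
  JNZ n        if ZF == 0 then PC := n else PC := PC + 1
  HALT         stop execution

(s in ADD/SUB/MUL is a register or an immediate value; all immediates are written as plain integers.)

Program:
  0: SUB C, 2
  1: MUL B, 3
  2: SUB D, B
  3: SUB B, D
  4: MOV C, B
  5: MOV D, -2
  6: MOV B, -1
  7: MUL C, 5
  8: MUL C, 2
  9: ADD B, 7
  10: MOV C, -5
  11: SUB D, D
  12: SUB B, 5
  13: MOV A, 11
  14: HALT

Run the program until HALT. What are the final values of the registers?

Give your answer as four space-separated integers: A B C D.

Answer: 11 1 -5 0

Derivation:
Step 1: PC=0 exec 'SUB C, 2'. After: A=0 B=0 C=-2 D=0 ZF=0 PC=1
Step 2: PC=1 exec 'MUL B, 3'. After: A=0 B=0 C=-2 D=0 ZF=1 PC=2
Step 3: PC=2 exec 'SUB D, B'. After: A=0 B=0 C=-2 D=0 ZF=1 PC=3
Step 4: PC=3 exec 'SUB B, D'. After: A=0 B=0 C=-2 D=0 ZF=1 PC=4
Step 5: PC=4 exec 'MOV C, B'. After: A=0 B=0 C=0 D=0 ZF=1 PC=5
Step 6: PC=5 exec 'MOV D, -2'. After: A=0 B=0 C=0 D=-2 ZF=1 PC=6
Step 7: PC=6 exec 'MOV B, -1'. After: A=0 B=-1 C=0 D=-2 ZF=1 PC=7
Step 8: PC=7 exec 'MUL C, 5'. After: A=0 B=-1 C=0 D=-2 ZF=1 PC=8
Step 9: PC=8 exec 'MUL C, 2'. After: A=0 B=-1 C=0 D=-2 ZF=1 PC=9
Step 10: PC=9 exec 'ADD B, 7'. After: A=0 B=6 C=0 D=-2 ZF=0 PC=10
Step 11: PC=10 exec 'MOV C, -5'. After: A=0 B=6 C=-5 D=-2 ZF=0 PC=11
Step 12: PC=11 exec 'SUB D, D'. After: A=0 B=6 C=-5 D=0 ZF=1 PC=12
Step 13: PC=12 exec 'SUB B, 5'. After: A=0 B=1 C=-5 D=0 ZF=0 PC=13
Step 14: PC=13 exec 'MOV A, 11'. After: A=11 B=1 C=-5 D=0 ZF=0 PC=14
Step 15: PC=14 exec 'HALT'. After: A=11 B=1 C=-5 D=0 ZF=0 PC=14 HALTED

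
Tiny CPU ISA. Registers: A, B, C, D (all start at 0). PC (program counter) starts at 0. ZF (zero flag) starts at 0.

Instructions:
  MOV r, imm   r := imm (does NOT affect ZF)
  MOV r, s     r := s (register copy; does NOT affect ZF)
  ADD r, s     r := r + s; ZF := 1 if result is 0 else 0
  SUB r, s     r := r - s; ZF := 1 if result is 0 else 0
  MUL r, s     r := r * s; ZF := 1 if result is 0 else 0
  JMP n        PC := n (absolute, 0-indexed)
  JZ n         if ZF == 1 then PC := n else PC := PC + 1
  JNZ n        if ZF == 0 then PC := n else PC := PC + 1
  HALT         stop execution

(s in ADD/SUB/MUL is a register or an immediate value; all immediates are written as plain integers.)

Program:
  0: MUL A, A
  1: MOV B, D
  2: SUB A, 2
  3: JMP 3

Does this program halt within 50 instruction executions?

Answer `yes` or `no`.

Answer: no

Derivation:
Step 1: PC=0 exec 'MUL A, A'. After: A=0 B=0 C=0 D=0 ZF=1 PC=1
Step 2: PC=1 exec 'MOV B, D'. After: A=0 B=0 C=0 D=0 ZF=1 PC=2
Step 3: PC=2 exec 'SUB A, 2'. After: A=-2 B=0 C=0 D=0 ZF=0 PC=3
Step 4: PC=3 exec 'JMP 3'. After: A=-2 B=0 C=0 D=0 ZF=0 PC=3
State after step 4 equals state after step 3: the program is in a cycle of length 1 and will never halt.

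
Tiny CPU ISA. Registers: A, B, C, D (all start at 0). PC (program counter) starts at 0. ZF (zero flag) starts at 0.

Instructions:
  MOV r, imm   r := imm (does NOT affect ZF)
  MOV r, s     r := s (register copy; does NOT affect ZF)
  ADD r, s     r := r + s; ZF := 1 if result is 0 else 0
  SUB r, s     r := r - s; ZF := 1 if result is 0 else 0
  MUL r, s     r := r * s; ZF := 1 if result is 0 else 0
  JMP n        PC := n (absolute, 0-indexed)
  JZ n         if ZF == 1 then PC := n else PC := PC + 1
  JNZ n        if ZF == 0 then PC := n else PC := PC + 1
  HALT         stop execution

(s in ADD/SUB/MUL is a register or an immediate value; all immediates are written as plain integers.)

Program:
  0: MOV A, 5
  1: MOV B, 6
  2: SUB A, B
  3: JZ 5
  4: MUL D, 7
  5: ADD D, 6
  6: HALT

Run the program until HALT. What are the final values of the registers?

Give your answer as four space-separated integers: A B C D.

Answer: -1 6 0 6

Derivation:
Step 1: PC=0 exec 'MOV A, 5'. After: A=5 B=0 C=0 D=0 ZF=0 PC=1
Step 2: PC=1 exec 'MOV B, 6'. After: A=5 B=6 C=0 D=0 ZF=0 PC=2
Step 3: PC=2 exec 'SUB A, B'. After: A=-1 B=6 C=0 D=0 ZF=0 PC=3
Step 4: PC=3 exec 'JZ 5'. After: A=-1 B=6 C=0 D=0 ZF=0 PC=4
Step 5: PC=4 exec 'MUL D, 7'. After: A=-1 B=6 C=0 D=0 ZF=1 PC=5
Step 6: PC=5 exec 'ADD D, 6'. After: A=-1 B=6 C=0 D=6 ZF=0 PC=6
Step 7: PC=6 exec 'HALT'. After: A=-1 B=6 C=0 D=6 ZF=0 PC=6 HALTED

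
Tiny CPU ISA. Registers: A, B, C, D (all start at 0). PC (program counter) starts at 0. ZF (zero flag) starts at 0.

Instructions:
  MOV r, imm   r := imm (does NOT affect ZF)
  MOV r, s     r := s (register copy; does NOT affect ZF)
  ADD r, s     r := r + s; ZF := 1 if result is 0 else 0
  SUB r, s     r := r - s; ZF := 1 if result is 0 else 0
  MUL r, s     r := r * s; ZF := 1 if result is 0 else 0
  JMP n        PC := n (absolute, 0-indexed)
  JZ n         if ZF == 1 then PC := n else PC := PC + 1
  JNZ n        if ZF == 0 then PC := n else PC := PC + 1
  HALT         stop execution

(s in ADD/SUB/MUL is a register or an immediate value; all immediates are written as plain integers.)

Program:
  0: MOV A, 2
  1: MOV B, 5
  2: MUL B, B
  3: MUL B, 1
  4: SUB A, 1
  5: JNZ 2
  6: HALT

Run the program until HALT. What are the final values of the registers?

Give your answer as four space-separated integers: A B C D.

Answer: 0 625 0 0

Derivation:
Step 1: PC=0 exec 'MOV A, 2'. After: A=2 B=0 C=0 D=0 ZF=0 PC=1
Step 2: PC=1 exec 'MOV B, 5'. After: A=2 B=5 C=0 D=0 ZF=0 PC=2
Step 3: PC=2 exec 'MUL B, B'. After: A=2 B=25 C=0 D=0 ZF=0 PC=3
Step 4: PC=3 exec 'MUL B, 1'. After: A=2 B=25 C=0 D=0 ZF=0 PC=4
Step 5: PC=4 exec 'SUB A, 1'. After: A=1 B=25 C=0 D=0 ZF=0 PC=5
Step 6: PC=5 exec 'JNZ 2'. After: A=1 B=25 C=0 D=0 ZF=0 PC=2
Step 7: PC=2 exec 'MUL B, B'. After: A=1 B=625 C=0 D=0 ZF=0 PC=3
Step 8: PC=3 exec 'MUL B, 1'. After: A=1 B=625 C=0 D=0 ZF=0 PC=4
Step 9: PC=4 exec 'SUB A, 1'. After: A=0 B=625 C=0 D=0 ZF=1 PC=5
Step 10: PC=5 exec 'JNZ 2'. After: A=0 B=625 C=0 D=0 ZF=1 PC=6
Step 11: PC=6 exec 'HALT'. After: A=0 B=625 C=0 D=0 ZF=1 PC=6 HALTED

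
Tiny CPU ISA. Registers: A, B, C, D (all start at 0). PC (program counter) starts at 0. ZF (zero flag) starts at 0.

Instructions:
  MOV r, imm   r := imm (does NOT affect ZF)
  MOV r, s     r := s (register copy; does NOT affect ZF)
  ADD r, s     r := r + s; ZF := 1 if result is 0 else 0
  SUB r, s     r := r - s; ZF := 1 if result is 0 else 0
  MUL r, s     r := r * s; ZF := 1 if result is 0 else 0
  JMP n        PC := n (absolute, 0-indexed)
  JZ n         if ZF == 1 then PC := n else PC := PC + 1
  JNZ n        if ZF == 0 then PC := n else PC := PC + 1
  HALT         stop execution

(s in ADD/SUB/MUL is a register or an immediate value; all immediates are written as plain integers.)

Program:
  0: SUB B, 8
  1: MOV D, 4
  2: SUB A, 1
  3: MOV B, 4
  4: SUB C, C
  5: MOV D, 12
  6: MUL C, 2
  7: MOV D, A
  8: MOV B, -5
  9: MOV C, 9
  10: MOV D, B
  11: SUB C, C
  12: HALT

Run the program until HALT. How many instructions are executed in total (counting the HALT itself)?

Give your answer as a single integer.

Step 1: PC=0 exec 'SUB B, 8'. After: A=0 B=-8 C=0 D=0 ZF=0 PC=1
Step 2: PC=1 exec 'MOV D, 4'. After: A=0 B=-8 C=0 D=4 ZF=0 PC=2
Step 3: PC=2 exec 'SUB A, 1'. After: A=-1 B=-8 C=0 D=4 ZF=0 PC=3
Step 4: PC=3 exec 'MOV B, 4'. After: A=-1 B=4 C=0 D=4 ZF=0 PC=4
Step 5: PC=4 exec 'SUB C, C'. After: A=-1 B=4 C=0 D=4 ZF=1 PC=5
Step 6: PC=5 exec 'MOV D, 12'. After: A=-1 B=4 C=0 D=12 ZF=1 PC=6
Step 7: PC=6 exec 'MUL C, 2'. After: A=-1 B=4 C=0 D=12 ZF=1 PC=7
Step 8: PC=7 exec 'MOV D, A'. After: A=-1 B=4 C=0 D=-1 ZF=1 PC=8
Step 9: PC=8 exec 'MOV B, -5'. After: A=-1 B=-5 C=0 D=-1 ZF=1 PC=9
Step 10: PC=9 exec 'MOV C, 9'. After: A=-1 B=-5 C=9 D=-1 ZF=1 PC=10
Step 11: PC=10 exec 'MOV D, B'. After: A=-1 B=-5 C=9 D=-5 ZF=1 PC=11
Step 12: PC=11 exec 'SUB C, C'. After: A=-1 B=-5 C=0 D=-5 ZF=1 PC=12
Step 13: PC=12 exec 'HALT'. After: A=-1 B=-5 C=0 D=-5 ZF=1 PC=12 HALTED
Total instructions executed: 13

Answer: 13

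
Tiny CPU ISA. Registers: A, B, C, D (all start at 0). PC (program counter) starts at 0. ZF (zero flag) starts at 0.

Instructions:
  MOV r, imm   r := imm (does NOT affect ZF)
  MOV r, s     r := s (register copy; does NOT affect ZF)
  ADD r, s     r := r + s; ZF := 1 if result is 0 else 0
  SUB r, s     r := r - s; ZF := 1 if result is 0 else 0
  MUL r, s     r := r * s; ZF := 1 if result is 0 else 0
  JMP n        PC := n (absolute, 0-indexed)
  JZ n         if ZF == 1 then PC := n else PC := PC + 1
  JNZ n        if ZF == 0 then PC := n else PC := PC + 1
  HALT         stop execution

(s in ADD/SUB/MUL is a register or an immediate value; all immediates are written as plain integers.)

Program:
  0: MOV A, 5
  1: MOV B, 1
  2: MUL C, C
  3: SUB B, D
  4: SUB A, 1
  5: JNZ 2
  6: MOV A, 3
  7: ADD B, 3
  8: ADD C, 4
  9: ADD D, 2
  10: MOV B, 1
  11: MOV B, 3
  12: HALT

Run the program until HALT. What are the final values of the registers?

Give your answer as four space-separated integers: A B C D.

Answer: 3 3 4 2

Derivation:
Step 1: PC=0 exec 'MOV A, 5'. After: A=5 B=0 C=0 D=0 ZF=0 PC=1
Step 2: PC=1 exec 'MOV B, 1'. After: A=5 B=1 C=0 D=0 ZF=0 PC=2
Step 3: PC=2 exec 'MUL C, C'. After: A=5 B=1 C=0 D=0 ZF=1 PC=3
Step 4: PC=3 exec 'SUB B, D'. After: A=5 B=1 C=0 D=0 ZF=0 PC=4
Step 5: PC=4 exec 'SUB A, 1'. After: A=4 B=1 C=0 D=0 ZF=0 PC=5
Step 6: PC=5 exec 'JNZ 2'. After: A=4 B=1 C=0 D=0 ZF=0 PC=2
Step 7: PC=2 exec 'MUL C, C'. After: A=4 B=1 C=0 D=0 ZF=1 PC=3
Step 8: PC=3 exec 'SUB B, D'. After: A=4 B=1 C=0 D=0 ZF=0 PC=4
Step 9: PC=4 exec 'SUB A, 1'. After: A=3 B=1 C=0 D=0 ZF=0 PC=5
Step 10: PC=5 exec 'JNZ 2'. After: A=3 B=1 C=0 D=0 ZF=0 PC=2
Step 11: PC=2 exec 'MUL C, C'. After: A=3 B=1 C=0 D=0 ZF=1 PC=3
Step 12: PC=3 exec 'SUB B, D'. After: A=3 B=1 C=0 D=0 ZF=0 PC=4
Step 13: PC=4 exec 'SUB A, 1'. After: A=2 B=1 C=0 D=0 ZF=0 PC=5
Step 14: PC=5 exec 'JNZ 2'. After: A=2 B=1 C=0 D=0 ZF=0 PC=2
Step 15: PC=2 exec 'MUL C, C'. After: A=2 B=1 C=0 D=0 ZF=1 PC=3
Step 16: PC=3 exec 'SUB B, D'. After: A=2 B=1 C=0 D=0 ZF=0 PC=4
Step 17: PC=4 exec 'SUB A, 1'. After: A=1 B=1 C=0 D=0 ZF=0 PC=5
Step 18: PC=5 exec 'JNZ 2'. After: A=1 B=1 C=0 D=0 ZF=0 PC=2
Step 19: PC=2 exec 'MUL C, C'. After: A=1 B=1 C=0 D=0 ZF=1 PC=3
Step 20: PC=3 exec 'SUB B, D'. After: A=1 B=1 C=0 D=0 ZF=0 PC=4
Step 21: PC=4 exec 'SUB A, 1'. After: A=0 B=1 C=0 D=0 ZF=1 PC=5
Step 22: PC=5 exec 'JNZ 2'. After: A=0 B=1 C=0 D=0 ZF=1 PC=6
Step 23: PC=6 exec 'MOV A, 3'. After: A=3 B=1 C=0 D=0 ZF=1 PC=7
Step 24: PC=7 exec 'ADD B, 3'. After: A=3 B=4 C=0 D=0 ZF=0 PC=8
Step 25: PC=8 exec 'ADD C, 4'. After: A=3 B=4 C=4 D=0 ZF=0 PC=9
Step 26: PC=9 exec 'ADD D, 2'. After: A=3 B=4 C=4 D=2 ZF=0 PC=10
Step 27: PC=10 exec 'MOV B, 1'. After: A=3 B=1 C=4 D=2 ZF=0 PC=11
Step 28: PC=11 exec 'MOV B, 3'. After: A=3 B=3 C=4 D=2 ZF=0 PC=12
Step 29: PC=12 exec 'HALT'. After: A=3 B=3 C=4 D=2 ZF=0 PC=12 HALTED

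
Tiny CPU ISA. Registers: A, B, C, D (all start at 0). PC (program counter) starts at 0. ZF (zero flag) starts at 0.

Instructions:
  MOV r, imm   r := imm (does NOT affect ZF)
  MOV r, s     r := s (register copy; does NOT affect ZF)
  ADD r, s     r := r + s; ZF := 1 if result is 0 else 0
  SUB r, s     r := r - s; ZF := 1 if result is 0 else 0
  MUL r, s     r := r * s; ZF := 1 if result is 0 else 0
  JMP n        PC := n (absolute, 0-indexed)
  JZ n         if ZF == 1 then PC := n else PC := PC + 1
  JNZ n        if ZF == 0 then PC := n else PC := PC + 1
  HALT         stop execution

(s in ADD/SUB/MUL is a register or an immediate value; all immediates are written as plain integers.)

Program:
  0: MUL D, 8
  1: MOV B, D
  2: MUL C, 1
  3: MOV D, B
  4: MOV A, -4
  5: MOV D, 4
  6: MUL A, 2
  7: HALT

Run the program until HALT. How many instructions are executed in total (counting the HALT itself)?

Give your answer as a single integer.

Step 1: PC=0 exec 'MUL D, 8'. After: A=0 B=0 C=0 D=0 ZF=1 PC=1
Step 2: PC=1 exec 'MOV B, D'. After: A=0 B=0 C=0 D=0 ZF=1 PC=2
Step 3: PC=2 exec 'MUL C, 1'. After: A=0 B=0 C=0 D=0 ZF=1 PC=3
Step 4: PC=3 exec 'MOV D, B'. After: A=0 B=0 C=0 D=0 ZF=1 PC=4
Step 5: PC=4 exec 'MOV A, -4'. After: A=-4 B=0 C=0 D=0 ZF=1 PC=5
Step 6: PC=5 exec 'MOV D, 4'. After: A=-4 B=0 C=0 D=4 ZF=1 PC=6
Step 7: PC=6 exec 'MUL A, 2'. After: A=-8 B=0 C=0 D=4 ZF=0 PC=7
Step 8: PC=7 exec 'HALT'. After: A=-8 B=0 C=0 D=4 ZF=0 PC=7 HALTED
Total instructions executed: 8

Answer: 8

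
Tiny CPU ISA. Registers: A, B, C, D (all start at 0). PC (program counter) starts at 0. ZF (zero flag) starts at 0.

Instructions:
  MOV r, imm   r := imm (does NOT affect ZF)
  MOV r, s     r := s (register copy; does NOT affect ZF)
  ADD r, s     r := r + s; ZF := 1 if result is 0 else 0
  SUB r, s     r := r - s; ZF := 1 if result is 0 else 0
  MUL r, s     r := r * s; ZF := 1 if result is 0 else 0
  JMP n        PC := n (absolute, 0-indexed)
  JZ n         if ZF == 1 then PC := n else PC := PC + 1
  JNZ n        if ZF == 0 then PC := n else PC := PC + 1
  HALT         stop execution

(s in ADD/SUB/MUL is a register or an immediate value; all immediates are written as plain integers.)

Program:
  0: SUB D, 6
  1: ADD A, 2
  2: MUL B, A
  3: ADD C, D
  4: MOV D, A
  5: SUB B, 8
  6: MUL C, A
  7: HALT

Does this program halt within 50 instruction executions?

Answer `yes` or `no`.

Step 1: PC=0 exec 'SUB D, 6'. After: A=0 B=0 C=0 D=-6 ZF=0 PC=1
Step 2: PC=1 exec 'ADD A, 2'. After: A=2 B=0 C=0 D=-6 ZF=0 PC=2
Step 3: PC=2 exec 'MUL B, A'. After: A=2 B=0 C=0 D=-6 ZF=1 PC=3
Step 4: PC=3 exec 'ADD C, D'. After: A=2 B=0 C=-6 D=-6 ZF=0 PC=4
Step 5: PC=4 exec 'MOV D, A'. After: A=2 B=0 C=-6 D=2 ZF=0 PC=5
Step 6: PC=5 exec 'SUB B, 8'. After: A=2 B=-8 C=-6 D=2 ZF=0 PC=6
Step 7: PC=6 exec 'MUL C, A'. After: A=2 B=-8 C=-12 D=2 ZF=0 PC=7
Step 8: PC=7 exec 'HALT'. After: A=2 B=-8 C=-12 D=2 ZF=0 PC=7 HALTED

Answer: yes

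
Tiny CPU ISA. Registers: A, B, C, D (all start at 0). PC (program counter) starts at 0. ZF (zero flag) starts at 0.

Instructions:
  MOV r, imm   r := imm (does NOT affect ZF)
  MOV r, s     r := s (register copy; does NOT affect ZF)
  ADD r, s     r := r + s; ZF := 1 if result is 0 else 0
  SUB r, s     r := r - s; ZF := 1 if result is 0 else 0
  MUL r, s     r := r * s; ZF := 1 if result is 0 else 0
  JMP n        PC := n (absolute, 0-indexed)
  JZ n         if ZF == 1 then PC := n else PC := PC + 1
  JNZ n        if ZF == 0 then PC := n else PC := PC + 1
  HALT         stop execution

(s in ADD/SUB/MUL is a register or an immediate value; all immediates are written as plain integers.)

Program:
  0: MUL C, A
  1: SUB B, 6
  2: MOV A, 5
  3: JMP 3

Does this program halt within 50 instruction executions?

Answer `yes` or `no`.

Answer: no

Derivation:
Step 1: PC=0 exec 'MUL C, A'. After: A=0 B=0 C=0 D=0 ZF=1 PC=1
Step 2: PC=1 exec 'SUB B, 6'. After: A=0 B=-6 C=0 D=0 ZF=0 PC=2
Step 3: PC=2 exec 'MOV A, 5'. After: A=5 B=-6 C=0 D=0 ZF=0 PC=3
Step 4: PC=3 exec 'JMP 3'. After: A=5 B=-6 C=0 D=0 ZF=0 PC=3
State after step 4 equals state after step 3: the program is in a cycle of length 1 and will never halt.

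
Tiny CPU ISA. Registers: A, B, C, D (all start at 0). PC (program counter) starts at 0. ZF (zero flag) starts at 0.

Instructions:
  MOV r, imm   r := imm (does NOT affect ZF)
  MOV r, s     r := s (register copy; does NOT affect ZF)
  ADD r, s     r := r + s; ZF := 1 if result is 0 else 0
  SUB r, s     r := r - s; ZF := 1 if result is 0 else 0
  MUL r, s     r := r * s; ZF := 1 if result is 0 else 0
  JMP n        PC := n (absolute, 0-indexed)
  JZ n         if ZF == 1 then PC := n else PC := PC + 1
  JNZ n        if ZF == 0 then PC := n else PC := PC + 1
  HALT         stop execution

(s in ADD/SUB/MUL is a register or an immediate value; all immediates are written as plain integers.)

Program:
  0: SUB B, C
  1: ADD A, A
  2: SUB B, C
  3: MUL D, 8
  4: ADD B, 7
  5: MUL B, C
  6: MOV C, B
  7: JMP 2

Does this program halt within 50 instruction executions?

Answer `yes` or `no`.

Step 1: PC=0 exec 'SUB B, C'. After: A=0 B=0 C=0 D=0 ZF=1 PC=1
Step 2: PC=1 exec 'ADD A, A'. After: A=0 B=0 C=0 D=0 ZF=1 PC=2
Step 3: PC=2 exec 'SUB B, C'. After: A=0 B=0 C=0 D=0 ZF=1 PC=3
Step 4: PC=3 exec 'MUL D, 8'. After: A=0 B=0 C=0 D=0 ZF=1 PC=4
Step 5: PC=4 exec 'ADD B, 7'. After: A=0 B=7 C=0 D=0 ZF=0 PC=5
Step 6: PC=5 exec 'MUL B, C'. After: A=0 B=0 C=0 D=0 ZF=1 PC=6
Step 7: PC=6 exec 'MOV C, B'. After: A=0 B=0 C=0 D=0 ZF=1 PC=7
Step 8: PC=7 exec 'JMP 2'. After: A=0 B=0 C=0 D=0 ZF=1 PC=2
State after step 8 equals state after step 2: the program is in a cycle of length 6 and will never halt.

Answer: no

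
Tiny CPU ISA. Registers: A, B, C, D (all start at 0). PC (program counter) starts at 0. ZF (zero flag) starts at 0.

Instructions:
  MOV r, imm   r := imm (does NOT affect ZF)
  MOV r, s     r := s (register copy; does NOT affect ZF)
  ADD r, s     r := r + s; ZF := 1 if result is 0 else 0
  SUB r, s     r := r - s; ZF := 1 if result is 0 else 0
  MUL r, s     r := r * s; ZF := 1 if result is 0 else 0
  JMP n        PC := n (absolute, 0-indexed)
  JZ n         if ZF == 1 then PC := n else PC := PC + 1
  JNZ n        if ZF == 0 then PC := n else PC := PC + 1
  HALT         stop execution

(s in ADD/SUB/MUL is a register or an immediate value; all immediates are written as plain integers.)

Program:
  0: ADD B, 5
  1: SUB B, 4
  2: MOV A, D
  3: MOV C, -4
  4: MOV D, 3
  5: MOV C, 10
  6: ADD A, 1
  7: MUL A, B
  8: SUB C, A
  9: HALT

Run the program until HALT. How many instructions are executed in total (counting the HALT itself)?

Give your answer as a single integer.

Answer: 10

Derivation:
Step 1: PC=0 exec 'ADD B, 5'. After: A=0 B=5 C=0 D=0 ZF=0 PC=1
Step 2: PC=1 exec 'SUB B, 4'. After: A=0 B=1 C=0 D=0 ZF=0 PC=2
Step 3: PC=2 exec 'MOV A, D'. After: A=0 B=1 C=0 D=0 ZF=0 PC=3
Step 4: PC=3 exec 'MOV C, -4'. After: A=0 B=1 C=-4 D=0 ZF=0 PC=4
Step 5: PC=4 exec 'MOV D, 3'. After: A=0 B=1 C=-4 D=3 ZF=0 PC=5
Step 6: PC=5 exec 'MOV C, 10'. After: A=0 B=1 C=10 D=3 ZF=0 PC=6
Step 7: PC=6 exec 'ADD A, 1'. After: A=1 B=1 C=10 D=3 ZF=0 PC=7
Step 8: PC=7 exec 'MUL A, B'. After: A=1 B=1 C=10 D=3 ZF=0 PC=8
Step 9: PC=8 exec 'SUB C, A'. After: A=1 B=1 C=9 D=3 ZF=0 PC=9
Step 10: PC=9 exec 'HALT'. After: A=1 B=1 C=9 D=3 ZF=0 PC=9 HALTED
Total instructions executed: 10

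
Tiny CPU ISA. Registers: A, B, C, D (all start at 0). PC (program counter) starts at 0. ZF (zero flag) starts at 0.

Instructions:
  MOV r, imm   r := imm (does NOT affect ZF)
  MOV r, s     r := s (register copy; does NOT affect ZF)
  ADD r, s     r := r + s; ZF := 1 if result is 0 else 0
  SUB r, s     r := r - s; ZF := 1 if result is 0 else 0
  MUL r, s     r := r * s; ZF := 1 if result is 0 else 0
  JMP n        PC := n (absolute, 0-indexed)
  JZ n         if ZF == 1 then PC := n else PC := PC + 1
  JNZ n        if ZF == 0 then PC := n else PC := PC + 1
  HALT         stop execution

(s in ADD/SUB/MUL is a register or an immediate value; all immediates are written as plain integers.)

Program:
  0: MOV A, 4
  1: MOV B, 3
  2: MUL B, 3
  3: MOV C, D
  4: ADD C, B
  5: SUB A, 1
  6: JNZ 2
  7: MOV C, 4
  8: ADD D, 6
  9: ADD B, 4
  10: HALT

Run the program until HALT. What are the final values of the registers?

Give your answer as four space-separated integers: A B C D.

Answer: 0 247 4 6

Derivation:
Step 1: PC=0 exec 'MOV A, 4'. After: A=4 B=0 C=0 D=0 ZF=0 PC=1
Step 2: PC=1 exec 'MOV B, 3'. After: A=4 B=3 C=0 D=0 ZF=0 PC=2
Step 3: PC=2 exec 'MUL B, 3'. After: A=4 B=9 C=0 D=0 ZF=0 PC=3
Step 4: PC=3 exec 'MOV C, D'. After: A=4 B=9 C=0 D=0 ZF=0 PC=4
Step 5: PC=4 exec 'ADD C, B'. After: A=4 B=9 C=9 D=0 ZF=0 PC=5
Step 6: PC=5 exec 'SUB A, 1'. After: A=3 B=9 C=9 D=0 ZF=0 PC=6
Step 7: PC=6 exec 'JNZ 2'. After: A=3 B=9 C=9 D=0 ZF=0 PC=2
Step 8: PC=2 exec 'MUL B, 3'. After: A=3 B=27 C=9 D=0 ZF=0 PC=3
Step 9: PC=3 exec 'MOV C, D'. After: A=3 B=27 C=0 D=0 ZF=0 PC=4
Step 10: PC=4 exec 'ADD C, B'. After: A=3 B=27 C=27 D=0 ZF=0 PC=5
Step 11: PC=5 exec 'SUB A, 1'. After: A=2 B=27 C=27 D=0 ZF=0 PC=6
Step 12: PC=6 exec 'JNZ 2'. After: A=2 B=27 C=27 D=0 ZF=0 PC=2
Step 13: PC=2 exec 'MUL B, 3'. After: A=2 B=81 C=27 D=0 ZF=0 PC=3
Step 14: PC=3 exec 'MOV C, D'. After: A=2 B=81 C=0 D=0 ZF=0 PC=4
Step 15: PC=4 exec 'ADD C, B'. After: A=2 B=81 C=81 D=0 ZF=0 PC=5
Step 16: PC=5 exec 'SUB A, 1'. After: A=1 B=81 C=81 D=0 ZF=0 PC=6
Step 17: PC=6 exec 'JNZ 2'. After: A=1 B=81 C=81 D=0 ZF=0 PC=2
Step 18: PC=2 exec 'MUL B, 3'. After: A=1 B=243 C=81 D=0 ZF=0 PC=3
Step 19: PC=3 exec 'MOV C, D'. After: A=1 B=243 C=0 D=0 ZF=0 PC=4
Step 20: PC=4 exec 'ADD C, B'. After: A=1 B=243 C=243 D=0 ZF=0 PC=5
Step 21: PC=5 exec 'SUB A, 1'. After: A=0 B=243 C=243 D=0 ZF=1 PC=6
Step 22: PC=6 exec 'JNZ 2'. After: A=0 B=243 C=243 D=0 ZF=1 PC=7
Step 23: PC=7 exec 'MOV C, 4'. After: A=0 B=243 C=4 D=0 ZF=1 PC=8
Step 24: PC=8 exec 'ADD D, 6'. After: A=0 B=243 C=4 D=6 ZF=0 PC=9
Step 25: PC=9 exec 'ADD B, 4'. After: A=0 B=247 C=4 D=6 ZF=0 PC=10
Step 26: PC=10 exec 'HALT'. After: A=0 B=247 C=4 D=6 ZF=0 PC=10 HALTED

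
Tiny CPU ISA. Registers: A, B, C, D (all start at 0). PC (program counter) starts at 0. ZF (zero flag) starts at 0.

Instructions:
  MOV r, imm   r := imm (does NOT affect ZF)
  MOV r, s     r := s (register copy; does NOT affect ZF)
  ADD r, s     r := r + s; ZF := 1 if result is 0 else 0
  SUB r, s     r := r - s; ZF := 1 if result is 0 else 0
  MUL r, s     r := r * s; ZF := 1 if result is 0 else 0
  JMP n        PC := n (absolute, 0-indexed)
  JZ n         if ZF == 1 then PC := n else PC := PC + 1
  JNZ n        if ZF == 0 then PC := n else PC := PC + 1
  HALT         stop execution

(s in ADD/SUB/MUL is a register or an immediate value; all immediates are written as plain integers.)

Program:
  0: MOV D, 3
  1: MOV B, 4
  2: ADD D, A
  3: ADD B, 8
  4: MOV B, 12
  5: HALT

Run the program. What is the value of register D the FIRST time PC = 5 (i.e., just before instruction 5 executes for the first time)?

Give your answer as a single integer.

Step 1: PC=0 exec 'MOV D, 3'. After: A=0 B=0 C=0 D=3 ZF=0 PC=1
Step 2: PC=1 exec 'MOV B, 4'. After: A=0 B=4 C=0 D=3 ZF=0 PC=2
Step 3: PC=2 exec 'ADD D, A'. After: A=0 B=4 C=0 D=3 ZF=0 PC=3
Step 4: PC=3 exec 'ADD B, 8'. After: A=0 B=12 C=0 D=3 ZF=0 PC=4
Step 5: PC=4 exec 'MOV B, 12'. After: A=0 B=12 C=0 D=3 ZF=0 PC=5
First time PC=5: D=3

3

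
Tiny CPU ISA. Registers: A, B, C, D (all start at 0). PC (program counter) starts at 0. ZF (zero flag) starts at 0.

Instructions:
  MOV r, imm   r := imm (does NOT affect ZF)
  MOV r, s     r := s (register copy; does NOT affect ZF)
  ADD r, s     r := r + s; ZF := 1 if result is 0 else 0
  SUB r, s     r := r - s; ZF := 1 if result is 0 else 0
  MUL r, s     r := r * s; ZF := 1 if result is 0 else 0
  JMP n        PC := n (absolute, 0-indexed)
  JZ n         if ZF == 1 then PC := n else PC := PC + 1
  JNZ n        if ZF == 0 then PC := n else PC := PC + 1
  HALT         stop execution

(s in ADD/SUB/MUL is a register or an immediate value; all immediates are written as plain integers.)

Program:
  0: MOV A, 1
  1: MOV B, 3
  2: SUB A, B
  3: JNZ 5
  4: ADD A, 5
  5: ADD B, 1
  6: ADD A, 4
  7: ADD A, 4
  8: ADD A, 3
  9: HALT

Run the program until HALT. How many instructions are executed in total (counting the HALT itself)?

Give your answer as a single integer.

Answer: 9

Derivation:
Step 1: PC=0 exec 'MOV A, 1'. After: A=1 B=0 C=0 D=0 ZF=0 PC=1
Step 2: PC=1 exec 'MOV B, 3'. After: A=1 B=3 C=0 D=0 ZF=0 PC=2
Step 3: PC=2 exec 'SUB A, B'. After: A=-2 B=3 C=0 D=0 ZF=0 PC=3
Step 4: PC=3 exec 'JNZ 5'. After: A=-2 B=3 C=0 D=0 ZF=0 PC=5
Step 5: PC=5 exec 'ADD B, 1'. After: A=-2 B=4 C=0 D=0 ZF=0 PC=6
Step 6: PC=6 exec 'ADD A, 4'. After: A=2 B=4 C=0 D=0 ZF=0 PC=7
Step 7: PC=7 exec 'ADD A, 4'. After: A=6 B=4 C=0 D=0 ZF=0 PC=8
Step 8: PC=8 exec 'ADD A, 3'. After: A=9 B=4 C=0 D=0 ZF=0 PC=9
Step 9: PC=9 exec 'HALT'. After: A=9 B=4 C=0 D=0 ZF=0 PC=9 HALTED
Total instructions executed: 9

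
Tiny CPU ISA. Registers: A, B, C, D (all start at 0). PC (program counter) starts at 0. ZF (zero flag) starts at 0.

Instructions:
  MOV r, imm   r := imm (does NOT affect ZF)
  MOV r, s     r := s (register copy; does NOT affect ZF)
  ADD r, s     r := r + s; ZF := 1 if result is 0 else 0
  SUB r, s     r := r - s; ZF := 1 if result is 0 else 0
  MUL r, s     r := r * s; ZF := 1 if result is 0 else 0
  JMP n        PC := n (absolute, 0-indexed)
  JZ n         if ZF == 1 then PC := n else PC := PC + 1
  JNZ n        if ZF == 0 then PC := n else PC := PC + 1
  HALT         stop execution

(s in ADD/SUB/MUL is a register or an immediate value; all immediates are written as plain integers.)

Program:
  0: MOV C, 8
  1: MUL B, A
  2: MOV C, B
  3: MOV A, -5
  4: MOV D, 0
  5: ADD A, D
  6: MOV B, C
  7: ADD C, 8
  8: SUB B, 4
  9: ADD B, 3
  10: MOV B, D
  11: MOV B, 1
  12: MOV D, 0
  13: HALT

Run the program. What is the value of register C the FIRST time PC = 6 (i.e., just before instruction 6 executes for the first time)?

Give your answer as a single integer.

Step 1: PC=0 exec 'MOV C, 8'. After: A=0 B=0 C=8 D=0 ZF=0 PC=1
Step 2: PC=1 exec 'MUL B, A'. After: A=0 B=0 C=8 D=0 ZF=1 PC=2
Step 3: PC=2 exec 'MOV C, B'. After: A=0 B=0 C=0 D=0 ZF=1 PC=3
Step 4: PC=3 exec 'MOV A, -5'. After: A=-5 B=0 C=0 D=0 ZF=1 PC=4
Step 5: PC=4 exec 'MOV D, 0'. After: A=-5 B=0 C=0 D=0 ZF=1 PC=5
Step 6: PC=5 exec 'ADD A, D'. After: A=-5 B=0 C=0 D=0 ZF=0 PC=6
First time PC=6: C=0

0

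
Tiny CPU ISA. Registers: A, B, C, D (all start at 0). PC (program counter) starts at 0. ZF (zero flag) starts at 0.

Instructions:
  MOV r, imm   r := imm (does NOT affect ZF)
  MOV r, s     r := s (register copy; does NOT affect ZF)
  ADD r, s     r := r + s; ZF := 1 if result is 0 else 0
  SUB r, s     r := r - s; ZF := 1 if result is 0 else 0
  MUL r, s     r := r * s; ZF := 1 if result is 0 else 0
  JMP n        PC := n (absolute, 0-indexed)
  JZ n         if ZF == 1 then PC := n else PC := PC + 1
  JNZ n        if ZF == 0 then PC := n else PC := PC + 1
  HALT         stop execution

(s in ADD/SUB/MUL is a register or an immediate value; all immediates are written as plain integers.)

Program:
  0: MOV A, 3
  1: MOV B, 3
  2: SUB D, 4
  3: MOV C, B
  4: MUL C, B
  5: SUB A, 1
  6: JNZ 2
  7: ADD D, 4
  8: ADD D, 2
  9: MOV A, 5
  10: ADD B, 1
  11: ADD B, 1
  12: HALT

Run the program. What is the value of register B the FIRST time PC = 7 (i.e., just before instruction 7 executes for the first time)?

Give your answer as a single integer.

Step 1: PC=0 exec 'MOV A, 3'. After: A=3 B=0 C=0 D=0 ZF=0 PC=1
Step 2: PC=1 exec 'MOV B, 3'. After: A=3 B=3 C=0 D=0 ZF=0 PC=2
Step 3: PC=2 exec 'SUB D, 4'. After: A=3 B=3 C=0 D=-4 ZF=0 PC=3
Step 4: PC=3 exec 'MOV C, B'. After: A=3 B=3 C=3 D=-4 ZF=0 PC=4
Step 5: PC=4 exec 'MUL C, B'. After: A=3 B=3 C=9 D=-4 ZF=0 PC=5
Step 6: PC=5 exec 'SUB A, 1'. After: A=2 B=3 C=9 D=-4 ZF=0 PC=6
Step 7: PC=6 exec 'JNZ 2'. After: A=2 B=3 C=9 D=-4 ZF=0 PC=2
Step 8: PC=2 exec 'SUB D, 4'. After: A=2 B=3 C=9 D=-8 ZF=0 PC=3
Step 9: PC=3 exec 'MOV C, B'. After: A=2 B=3 C=3 D=-8 ZF=0 PC=4
Step 10: PC=4 exec 'MUL C, B'. After: A=2 B=3 C=9 D=-8 ZF=0 PC=5
Step 11: PC=5 exec 'SUB A, 1'. After: A=1 B=3 C=9 D=-8 ZF=0 PC=6
Step 12: PC=6 exec 'JNZ 2'. After: A=1 B=3 C=9 D=-8 ZF=0 PC=2
Step 13: PC=2 exec 'SUB D, 4'. After: A=1 B=3 C=9 D=-12 ZF=0 PC=3
Step 14: PC=3 exec 'MOV C, B'. After: A=1 B=3 C=3 D=-12 ZF=0 PC=4
Step 15: PC=4 exec 'MUL C, B'. After: A=1 B=3 C=9 D=-12 ZF=0 PC=5
Step 16: PC=5 exec 'SUB A, 1'. After: A=0 B=3 C=9 D=-12 ZF=1 PC=6
Step 17: PC=6 exec 'JNZ 2'. After: A=0 B=3 C=9 D=-12 ZF=1 PC=7
First time PC=7: B=3

3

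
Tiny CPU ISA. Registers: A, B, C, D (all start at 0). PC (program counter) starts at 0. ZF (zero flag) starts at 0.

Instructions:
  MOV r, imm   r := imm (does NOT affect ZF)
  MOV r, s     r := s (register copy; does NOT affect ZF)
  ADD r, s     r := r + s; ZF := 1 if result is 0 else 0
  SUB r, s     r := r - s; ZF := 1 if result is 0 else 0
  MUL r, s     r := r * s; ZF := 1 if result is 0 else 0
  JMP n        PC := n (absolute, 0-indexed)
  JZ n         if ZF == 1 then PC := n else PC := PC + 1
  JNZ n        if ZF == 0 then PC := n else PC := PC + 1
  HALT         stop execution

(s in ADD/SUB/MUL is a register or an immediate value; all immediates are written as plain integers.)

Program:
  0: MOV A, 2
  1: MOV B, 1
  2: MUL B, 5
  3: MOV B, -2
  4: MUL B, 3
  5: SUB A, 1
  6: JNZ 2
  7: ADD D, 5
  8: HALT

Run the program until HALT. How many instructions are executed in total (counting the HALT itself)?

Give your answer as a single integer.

Answer: 14

Derivation:
Step 1: PC=0 exec 'MOV A, 2'. After: A=2 B=0 C=0 D=0 ZF=0 PC=1
Step 2: PC=1 exec 'MOV B, 1'. After: A=2 B=1 C=0 D=0 ZF=0 PC=2
Step 3: PC=2 exec 'MUL B, 5'. After: A=2 B=5 C=0 D=0 ZF=0 PC=3
Step 4: PC=3 exec 'MOV B, -2'. After: A=2 B=-2 C=0 D=0 ZF=0 PC=4
Step 5: PC=4 exec 'MUL B, 3'. After: A=2 B=-6 C=0 D=0 ZF=0 PC=5
Step 6: PC=5 exec 'SUB A, 1'. After: A=1 B=-6 C=0 D=0 ZF=0 PC=6
Step 7: PC=6 exec 'JNZ 2'. After: A=1 B=-6 C=0 D=0 ZF=0 PC=2
Step 8: PC=2 exec 'MUL B, 5'. After: A=1 B=-30 C=0 D=0 ZF=0 PC=3
Step 9: PC=3 exec 'MOV B, -2'. After: A=1 B=-2 C=0 D=0 ZF=0 PC=4
Step 10: PC=4 exec 'MUL B, 3'. After: A=1 B=-6 C=0 D=0 ZF=0 PC=5
Step 11: PC=5 exec 'SUB A, 1'. After: A=0 B=-6 C=0 D=0 ZF=1 PC=6
Step 12: PC=6 exec 'JNZ 2'. After: A=0 B=-6 C=0 D=0 ZF=1 PC=7
Step 13: PC=7 exec 'ADD D, 5'. After: A=0 B=-6 C=0 D=5 ZF=0 PC=8
Step 14: PC=8 exec 'HALT'. After: A=0 B=-6 C=0 D=5 ZF=0 PC=8 HALTED
Total instructions executed: 14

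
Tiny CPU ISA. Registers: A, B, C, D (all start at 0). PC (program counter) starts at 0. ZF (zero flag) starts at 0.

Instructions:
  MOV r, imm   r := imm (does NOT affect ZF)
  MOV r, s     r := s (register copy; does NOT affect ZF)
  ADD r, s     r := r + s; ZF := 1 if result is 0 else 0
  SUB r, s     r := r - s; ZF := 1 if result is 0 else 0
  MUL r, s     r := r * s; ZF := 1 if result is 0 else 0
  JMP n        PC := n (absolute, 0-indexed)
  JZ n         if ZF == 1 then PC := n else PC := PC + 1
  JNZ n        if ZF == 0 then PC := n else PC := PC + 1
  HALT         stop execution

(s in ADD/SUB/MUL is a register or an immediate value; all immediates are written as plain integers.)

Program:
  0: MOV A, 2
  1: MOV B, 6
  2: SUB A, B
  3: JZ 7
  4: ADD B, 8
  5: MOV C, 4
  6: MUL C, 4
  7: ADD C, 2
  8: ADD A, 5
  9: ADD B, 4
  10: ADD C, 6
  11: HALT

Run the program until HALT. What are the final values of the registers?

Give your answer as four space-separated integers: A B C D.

Step 1: PC=0 exec 'MOV A, 2'. After: A=2 B=0 C=0 D=0 ZF=0 PC=1
Step 2: PC=1 exec 'MOV B, 6'. After: A=2 B=6 C=0 D=0 ZF=0 PC=2
Step 3: PC=2 exec 'SUB A, B'. After: A=-4 B=6 C=0 D=0 ZF=0 PC=3
Step 4: PC=3 exec 'JZ 7'. After: A=-4 B=6 C=0 D=0 ZF=0 PC=4
Step 5: PC=4 exec 'ADD B, 8'. After: A=-4 B=14 C=0 D=0 ZF=0 PC=5
Step 6: PC=5 exec 'MOV C, 4'. After: A=-4 B=14 C=4 D=0 ZF=0 PC=6
Step 7: PC=6 exec 'MUL C, 4'. After: A=-4 B=14 C=16 D=0 ZF=0 PC=7
Step 8: PC=7 exec 'ADD C, 2'. After: A=-4 B=14 C=18 D=0 ZF=0 PC=8
Step 9: PC=8 exec 'ADD A, 5'. After: A=1 B=14 C=18 D=0 ZF=0 PC=9
Step 10: PC=9 exec 'ADD B, 4'. After: A=1 B=18 C=18 D=0 ZF=0 PC=10
Step 11: PC=10 exec 'ADD C, 6'. After: A=1 B=18 C=24 D=0 ZF=0 PC=11
Step 12: PC=11 exec 'HALT'. After: A=1 B=18 C=24 D=0 ZF=0 PC=11 HALTED

Answer: 1 18 24 0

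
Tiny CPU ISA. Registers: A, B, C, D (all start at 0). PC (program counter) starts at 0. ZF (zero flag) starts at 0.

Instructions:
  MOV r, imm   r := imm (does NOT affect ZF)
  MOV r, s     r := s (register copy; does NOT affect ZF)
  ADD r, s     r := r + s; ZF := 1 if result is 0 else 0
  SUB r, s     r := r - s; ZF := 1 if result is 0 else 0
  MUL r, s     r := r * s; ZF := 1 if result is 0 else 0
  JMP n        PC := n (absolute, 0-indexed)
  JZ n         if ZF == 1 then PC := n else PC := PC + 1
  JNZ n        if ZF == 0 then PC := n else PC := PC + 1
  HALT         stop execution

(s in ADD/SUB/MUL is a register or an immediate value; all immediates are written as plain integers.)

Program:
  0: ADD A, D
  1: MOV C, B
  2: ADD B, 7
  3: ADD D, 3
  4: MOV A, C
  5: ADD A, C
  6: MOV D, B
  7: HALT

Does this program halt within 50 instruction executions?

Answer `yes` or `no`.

Answer: yes

Derivation:
Step 1: PC=0 exec 'ADD A, D'. After: A=0 B=0 C=0 D=0 ZF=1 PC=1
Step 2: PC=1 exec 'MOV C, B'. After: A=0 B=0 C=0 D=0 ZF=1 PC=2
Step 3: PC=2 exec 'ADD B, 7'. After: A=0 B=7 C=0 D=0 ZF=0 PC=3
Step 4: PC=3 exec 'ADD D, 3'. After: A=0 B=7 C=0 D=3 ZF=0 PC=4
Step 5: PC=4 exec 'MOV A, C'. After: A=0 B=7 C=0 D=3 ZF=0 PC=5
Step 6: PC=5 exec 'ADD A, C'. After: A=0 B=7 C=0 D=3 ZF=1 PC=6
Step 7: PC=6 exec 'MOV D, B'. After: A=0 B=7 C=0 D=7 ZF=1 PC=7
Step 8: PC=7 exec 'HALT'. After: A=0 B=7 C=0 D=7 ZF=1 PC=7 HALTED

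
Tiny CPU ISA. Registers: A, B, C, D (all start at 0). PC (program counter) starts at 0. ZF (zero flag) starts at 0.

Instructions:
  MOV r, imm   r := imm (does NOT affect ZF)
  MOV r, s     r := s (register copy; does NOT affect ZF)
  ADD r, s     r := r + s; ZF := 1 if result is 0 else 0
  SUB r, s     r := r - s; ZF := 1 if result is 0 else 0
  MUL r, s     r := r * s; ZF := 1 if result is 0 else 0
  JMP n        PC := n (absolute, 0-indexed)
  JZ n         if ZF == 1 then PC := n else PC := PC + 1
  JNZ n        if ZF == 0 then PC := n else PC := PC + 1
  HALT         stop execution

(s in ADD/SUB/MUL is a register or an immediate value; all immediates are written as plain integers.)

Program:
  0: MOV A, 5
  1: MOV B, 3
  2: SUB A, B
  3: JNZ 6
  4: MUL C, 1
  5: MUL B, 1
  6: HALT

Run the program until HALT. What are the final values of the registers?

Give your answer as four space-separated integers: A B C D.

Answer: 2 3 0 0

Derivation:
Step 1: PC=0 exec 'MOV A, 5'. After: A=5 B=0 C=0 D=0 ZF=0 PC=1
Step 2: PC=1 exec 'MOV B, 3'. After: A=5 B=3 C=0 D=0 ZF=0 PC=2
Step 3: PC=2 exec 'SUB A, B'. After: A=2 B=3 C=0 D=0 ZF=0 PC=3
Step 4: PC=3 exec 'JNZ 6'. After: A=2 B=3 C=0 D=0 ZF=0 PC=6
Step 5: PC=6 exec 'HALT'. After: A=2 B=3 C=0 D=0 ZF=0 PC=6 HALTED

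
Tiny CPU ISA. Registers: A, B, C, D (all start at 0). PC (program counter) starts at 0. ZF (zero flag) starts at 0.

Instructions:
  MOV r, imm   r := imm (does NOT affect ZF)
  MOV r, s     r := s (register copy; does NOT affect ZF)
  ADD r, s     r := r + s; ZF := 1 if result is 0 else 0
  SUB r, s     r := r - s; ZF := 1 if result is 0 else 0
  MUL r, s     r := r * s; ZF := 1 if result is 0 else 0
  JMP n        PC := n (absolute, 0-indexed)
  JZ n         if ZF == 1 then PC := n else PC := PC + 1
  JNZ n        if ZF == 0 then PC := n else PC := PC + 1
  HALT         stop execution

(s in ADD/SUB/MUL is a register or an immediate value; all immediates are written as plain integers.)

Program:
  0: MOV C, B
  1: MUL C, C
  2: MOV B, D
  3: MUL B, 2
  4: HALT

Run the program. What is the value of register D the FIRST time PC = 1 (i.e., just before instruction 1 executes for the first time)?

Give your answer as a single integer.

Step 1: PC=0 exec 'MOV C, B'. After: A=0 B=0 C=0 D=0 ZF=0 PC=1
First time PC=1: D=0

0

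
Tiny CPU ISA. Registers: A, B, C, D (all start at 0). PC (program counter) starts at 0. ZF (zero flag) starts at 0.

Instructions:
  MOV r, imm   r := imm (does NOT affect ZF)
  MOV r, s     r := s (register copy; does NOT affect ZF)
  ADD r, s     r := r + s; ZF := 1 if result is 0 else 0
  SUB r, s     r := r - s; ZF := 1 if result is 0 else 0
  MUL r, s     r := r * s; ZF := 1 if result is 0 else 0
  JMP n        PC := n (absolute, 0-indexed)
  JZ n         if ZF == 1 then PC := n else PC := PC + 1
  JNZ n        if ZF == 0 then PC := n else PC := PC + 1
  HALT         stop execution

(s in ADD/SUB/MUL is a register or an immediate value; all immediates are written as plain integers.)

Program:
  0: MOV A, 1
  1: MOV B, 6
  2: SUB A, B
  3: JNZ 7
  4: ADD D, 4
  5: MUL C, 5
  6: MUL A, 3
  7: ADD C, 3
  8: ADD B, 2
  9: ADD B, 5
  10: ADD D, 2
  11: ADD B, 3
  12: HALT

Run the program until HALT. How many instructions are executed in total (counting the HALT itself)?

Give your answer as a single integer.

Step 1: PC=0 exec 'MOV A, 1'. After: A=1 B=0 C=0 D=0 ZF=0 PC=1
Step 2: PC=1 exec 'MOV B, 6'. After: A=1 B=6 C=0 D=0 ZF=0 PC=2
Step 3: PC=2 exec 'SUB A, B'. After: A=-5 B=6 C=0 D=0 ZF=0 PC=3
Step 4: PC=3 exec 'JNZ 7'. After: A=-5 B=6 C=0 D=0 ZF=0 PC=7
Step 5: PC=7 exec 'ADD C, 3'. After: A=-5 B=6 C=3 D=0 ZF=0 PC=8
Step 6: PC=8 exec 'ADD B, 2'. After: A=-5 B=8 C=3 D=0 ZF=0 PC=9
Step 7: PC=9 exec 'ADD B, 5'. After: A=-5 B=13 C=3 D=0 ZF=0 PC=10
Step 8: PC=10 exec 'ADD D, 2'. After: A=-5 B=13 C=3 D=2 ZF=0 PC=11
Step 9: PC=11 exec 'ADD B, 3'. After: A=-5 B=16 C=3 D=2 ZF=0 PC=12
Step 10: PC=12 exec 'HALT'. After: A=-5 B=16 C=3 D=2 ZF=0 PC=12 HALTED
Total instructions executed: 10

Answer: 10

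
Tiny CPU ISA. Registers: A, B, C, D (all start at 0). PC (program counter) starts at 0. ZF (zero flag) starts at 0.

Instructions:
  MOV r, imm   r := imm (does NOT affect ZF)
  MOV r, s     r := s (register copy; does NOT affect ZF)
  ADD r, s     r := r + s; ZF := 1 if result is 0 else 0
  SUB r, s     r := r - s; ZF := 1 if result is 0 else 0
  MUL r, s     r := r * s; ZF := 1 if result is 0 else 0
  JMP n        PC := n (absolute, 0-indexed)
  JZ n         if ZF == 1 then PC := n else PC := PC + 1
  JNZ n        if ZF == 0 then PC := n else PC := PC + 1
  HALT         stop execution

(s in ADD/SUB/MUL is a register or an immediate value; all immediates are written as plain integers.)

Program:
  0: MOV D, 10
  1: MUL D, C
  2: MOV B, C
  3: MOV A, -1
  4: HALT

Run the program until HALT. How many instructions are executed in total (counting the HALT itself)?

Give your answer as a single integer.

Answer: 5

Derivation:
Step 1: PC=0 exec 'MOV D, 10'. After: A=0 B=0 C=0 D=10 ZF=0 PC=1
Step 2: PC=1 exec 'MUL D, C'. After: A=0 B=0 C=0 D=0 ZF=1 PC=2
Step 3: PC=2 exec 'MOV B, C'. After: A=0 B=0 C=0 D=0 ZF=1 PC=3
Step 4: PC=3 exec 'MOV A, -1'. After: A=-1 B=0 C=0 D=0 ZF=1 PC=4
Step 5: PC=4 exec 'HALT'. After: A=-1 B=0 C=0 D=0 ZF=1 PC=4 HALTED
Total instructions executed: 5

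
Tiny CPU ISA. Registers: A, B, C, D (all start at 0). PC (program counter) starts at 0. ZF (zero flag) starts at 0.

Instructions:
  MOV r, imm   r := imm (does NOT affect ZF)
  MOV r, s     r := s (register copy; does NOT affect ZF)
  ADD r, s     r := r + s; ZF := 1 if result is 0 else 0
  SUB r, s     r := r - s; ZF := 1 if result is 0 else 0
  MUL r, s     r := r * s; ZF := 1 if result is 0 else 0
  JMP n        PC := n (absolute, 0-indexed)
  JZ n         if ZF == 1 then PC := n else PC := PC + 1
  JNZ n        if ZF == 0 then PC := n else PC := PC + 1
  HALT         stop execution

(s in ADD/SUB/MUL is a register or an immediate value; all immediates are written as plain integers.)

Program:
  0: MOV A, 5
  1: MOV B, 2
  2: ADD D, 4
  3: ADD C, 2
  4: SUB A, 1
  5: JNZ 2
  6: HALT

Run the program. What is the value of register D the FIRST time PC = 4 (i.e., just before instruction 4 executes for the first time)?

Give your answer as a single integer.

Step 1: PC=0 exec 'MOV A, 5'. After: A=5 B=0 C=0 D=0 ZF=0 PC=1
Step 2: PC=1 exec 'MOV B, 2'. After: A=5 B=2 C=0 D=0 ZF=0 PC=2
Step 3: PC=2 exec 'ADD D, 4'. After: A=5 B=2 C=0 D=4 ZF=0 PC=3
Step 4: PC=3 exec 'ADD C, 2'. After: A=5 B=2 C=2 D=4 ZF=0 PC=4
First time PC=4: D=4

4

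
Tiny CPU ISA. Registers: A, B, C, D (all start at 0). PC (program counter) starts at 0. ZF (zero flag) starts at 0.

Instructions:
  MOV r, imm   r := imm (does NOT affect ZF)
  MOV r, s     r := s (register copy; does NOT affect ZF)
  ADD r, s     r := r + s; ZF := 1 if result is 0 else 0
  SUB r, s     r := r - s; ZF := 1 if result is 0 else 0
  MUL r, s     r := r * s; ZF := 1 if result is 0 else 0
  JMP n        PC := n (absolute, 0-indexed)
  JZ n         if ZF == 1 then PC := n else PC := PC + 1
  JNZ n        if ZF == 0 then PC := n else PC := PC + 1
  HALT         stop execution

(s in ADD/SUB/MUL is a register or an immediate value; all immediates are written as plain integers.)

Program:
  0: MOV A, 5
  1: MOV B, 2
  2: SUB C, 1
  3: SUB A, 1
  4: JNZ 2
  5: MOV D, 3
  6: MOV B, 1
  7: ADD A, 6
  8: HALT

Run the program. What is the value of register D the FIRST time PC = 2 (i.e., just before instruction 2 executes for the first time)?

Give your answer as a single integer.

Step 1: PC=0 exec 'MOV A, 5'. After: A=5 B=0 C=0 D=0 ZF=0 PC=1
Step 2: PC=1 exec 'MOV B, 2'. After: A=5 B=2 C=0 D=0 ZF=0 PC=2
First time PC=2: D=0

0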